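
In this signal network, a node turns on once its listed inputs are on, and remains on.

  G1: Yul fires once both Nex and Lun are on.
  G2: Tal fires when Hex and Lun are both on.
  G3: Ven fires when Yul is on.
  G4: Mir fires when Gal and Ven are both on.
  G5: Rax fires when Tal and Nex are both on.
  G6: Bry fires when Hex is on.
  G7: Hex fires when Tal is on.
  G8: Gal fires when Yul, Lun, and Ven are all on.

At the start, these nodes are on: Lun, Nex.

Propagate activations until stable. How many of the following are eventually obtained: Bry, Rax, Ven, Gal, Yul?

Nex and Lun are on, so Yul fires (G1).
Yul is on, so Ven fires (G3).
G8: Yul, Lun, and Ven on → Gal on.
Bry would need Hex (G6), but Hex never turns on.
Rax would need Tal and Nex (G5), but Tal never turns on.
Ven: reached.
Gal: reached.
Yul: reached.
Reached: Ven, Gal, and Yul — 3 of the 5.

3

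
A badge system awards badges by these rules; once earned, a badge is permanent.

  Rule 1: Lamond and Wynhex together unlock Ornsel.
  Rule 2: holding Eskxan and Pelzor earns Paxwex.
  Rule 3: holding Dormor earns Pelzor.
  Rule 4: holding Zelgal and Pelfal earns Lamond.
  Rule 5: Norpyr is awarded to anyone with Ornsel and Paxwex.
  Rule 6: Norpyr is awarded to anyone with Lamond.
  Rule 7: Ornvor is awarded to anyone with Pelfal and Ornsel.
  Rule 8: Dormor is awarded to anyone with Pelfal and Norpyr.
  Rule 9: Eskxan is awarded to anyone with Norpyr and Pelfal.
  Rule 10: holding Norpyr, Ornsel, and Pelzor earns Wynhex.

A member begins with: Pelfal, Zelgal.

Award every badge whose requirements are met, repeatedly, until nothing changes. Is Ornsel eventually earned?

Ornsel would need Lamond and Wynhex (Rule 1), but Wynhex is never earned.

No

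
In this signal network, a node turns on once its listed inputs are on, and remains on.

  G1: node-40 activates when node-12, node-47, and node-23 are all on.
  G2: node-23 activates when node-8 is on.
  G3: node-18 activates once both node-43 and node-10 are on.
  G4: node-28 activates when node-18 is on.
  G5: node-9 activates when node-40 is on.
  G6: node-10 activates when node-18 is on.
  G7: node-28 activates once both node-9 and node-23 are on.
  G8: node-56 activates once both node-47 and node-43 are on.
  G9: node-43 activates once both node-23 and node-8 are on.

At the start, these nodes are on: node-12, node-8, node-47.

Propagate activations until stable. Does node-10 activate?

node-10 would need node-18 (G6), but node-18 never turns on.

No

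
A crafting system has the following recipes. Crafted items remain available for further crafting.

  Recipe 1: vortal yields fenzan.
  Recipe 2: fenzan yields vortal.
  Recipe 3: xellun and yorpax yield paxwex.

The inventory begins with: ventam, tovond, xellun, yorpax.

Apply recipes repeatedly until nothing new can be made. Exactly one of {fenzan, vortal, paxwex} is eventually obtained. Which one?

xellun and yorpax → paxwex (Recipe 3).
fenzan would need vortal (Recipe 1), but vortal is never obtained. vortal would need fenzan (Recipe 2), but fenzan is never obtained.

paxwex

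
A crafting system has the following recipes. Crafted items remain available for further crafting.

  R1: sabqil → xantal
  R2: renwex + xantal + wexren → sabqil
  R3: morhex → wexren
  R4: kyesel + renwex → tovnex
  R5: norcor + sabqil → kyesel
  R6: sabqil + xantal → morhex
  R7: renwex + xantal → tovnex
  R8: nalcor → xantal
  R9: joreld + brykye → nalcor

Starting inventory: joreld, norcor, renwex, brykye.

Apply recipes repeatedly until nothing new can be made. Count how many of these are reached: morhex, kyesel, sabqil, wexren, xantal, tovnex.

Using R9, joreld and brykye make nalcor.
nalcor → xantal (R8).
renwex + xantal → tovnex (R7).
morhex would need sabqil and xantal (R6), but sabqil is never obtained.
kyesel would need norcor and sabqil (R5), but sabqil is never obtained.
sabqil would need renwex, xantal, and wexren (R2), but wexren is never obtained.
wexren would need morhex (R3), but morhex is never obtained.
xantal: reached.
tovnex: reached.
Reached: xantal and tovnex — 2 of the 6.

2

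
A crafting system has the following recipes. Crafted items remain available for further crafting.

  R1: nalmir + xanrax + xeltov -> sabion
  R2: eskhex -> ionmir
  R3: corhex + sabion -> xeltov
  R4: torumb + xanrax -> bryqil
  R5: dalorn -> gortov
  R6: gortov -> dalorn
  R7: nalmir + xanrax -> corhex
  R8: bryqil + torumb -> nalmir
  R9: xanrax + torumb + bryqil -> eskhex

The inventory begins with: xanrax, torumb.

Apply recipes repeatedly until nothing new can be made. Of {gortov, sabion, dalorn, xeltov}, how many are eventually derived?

gortov would need dalorn (R5), but dalorn is never obtained.
sabion would need nalmir, xanrax, and xeltov (R1), but xeltov is never obtained.
dalorn would need gortov (R6), but gortov is never obtained.
xeltov would need corhex and sabion (R3), but sabion is never obtained.
None of the 4 are reached.

0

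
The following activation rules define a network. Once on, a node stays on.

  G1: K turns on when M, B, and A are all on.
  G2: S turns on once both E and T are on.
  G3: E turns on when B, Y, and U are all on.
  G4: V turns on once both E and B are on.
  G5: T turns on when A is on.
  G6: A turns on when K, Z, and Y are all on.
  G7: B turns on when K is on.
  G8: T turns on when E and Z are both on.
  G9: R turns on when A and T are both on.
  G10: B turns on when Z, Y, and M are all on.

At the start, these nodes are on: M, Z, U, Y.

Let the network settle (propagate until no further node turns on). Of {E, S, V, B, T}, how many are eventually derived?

5

Z, Y, and M are on, so B turns on (G10).
B, Y, and U are on, so E turns on (G3).
G8: E and Z on → T on.
E and B are on, so V turns on (G4).
E and T are on, so S turns on (G2).
E: reached.
S: reached.
V: reached.
B: reached.
T: reached.
All 5 are reached.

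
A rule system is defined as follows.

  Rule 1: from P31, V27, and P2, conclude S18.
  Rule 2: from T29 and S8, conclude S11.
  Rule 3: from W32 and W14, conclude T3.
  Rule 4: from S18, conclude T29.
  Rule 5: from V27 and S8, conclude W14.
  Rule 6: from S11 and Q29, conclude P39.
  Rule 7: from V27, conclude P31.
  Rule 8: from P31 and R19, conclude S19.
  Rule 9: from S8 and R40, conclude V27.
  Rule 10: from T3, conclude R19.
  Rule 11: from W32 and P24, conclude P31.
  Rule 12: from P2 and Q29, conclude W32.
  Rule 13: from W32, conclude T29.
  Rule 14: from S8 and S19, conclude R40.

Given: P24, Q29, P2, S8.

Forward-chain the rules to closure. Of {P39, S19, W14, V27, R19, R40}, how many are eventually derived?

1

P2 and Q29 hold, so W32 follows (Rule 12).
From W32, Rule 13 gives T29.
From T29 and S8, Rule 2 gives S11.
S11 and Q29 hold, so P39 follows (Rule 6).
P39: reached.
S19 would need P31 and R19 (Rule 8), but R19 is never established.
W14 would need V27 and S8 (Rule 5), but V27 is never established.
V27 would need S8 and R40 (Rule 9), but R40 is never established.
R19 would need T3 (Rule 10), but T3 is never established.
R40 would need S8 and S19 (Rule 14), but S19 is never established.
Reached: P39 — 1 of the 6.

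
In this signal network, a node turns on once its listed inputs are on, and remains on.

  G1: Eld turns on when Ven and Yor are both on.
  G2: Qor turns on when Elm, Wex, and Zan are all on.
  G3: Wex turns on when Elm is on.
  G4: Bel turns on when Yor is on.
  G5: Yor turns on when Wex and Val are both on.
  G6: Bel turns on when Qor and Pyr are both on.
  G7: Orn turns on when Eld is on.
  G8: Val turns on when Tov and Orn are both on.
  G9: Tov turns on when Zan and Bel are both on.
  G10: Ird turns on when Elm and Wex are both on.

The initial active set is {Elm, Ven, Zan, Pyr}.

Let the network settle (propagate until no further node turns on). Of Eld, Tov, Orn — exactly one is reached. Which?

Tov

G3: Elm on → Wex on.
Elm, Wex, and Zan are on, so Qor turns on (G2).
Qor and Pyr are on, so Bel turns on (G6).
Zan and Bel are on, so Tov turns on (G9).
Eld would need Ven and Yor (G1), but Yor never turns on. Orn would need Eld (G7), but Eld never turns on.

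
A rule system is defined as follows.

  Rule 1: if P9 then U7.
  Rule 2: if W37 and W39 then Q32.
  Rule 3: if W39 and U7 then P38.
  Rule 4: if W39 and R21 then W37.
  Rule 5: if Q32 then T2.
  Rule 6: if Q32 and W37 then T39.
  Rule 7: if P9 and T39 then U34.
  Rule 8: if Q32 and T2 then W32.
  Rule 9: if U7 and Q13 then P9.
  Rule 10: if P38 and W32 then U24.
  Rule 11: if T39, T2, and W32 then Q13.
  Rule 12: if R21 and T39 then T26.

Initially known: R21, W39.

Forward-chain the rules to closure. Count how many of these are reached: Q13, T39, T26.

From W39 and R21, Rule 4 gives W37.
W37 and W39 hold, so Q32 follows (Rule 2).
Q32 and W37 hold, so T39 follows (Rule 6).
Q32 holds, so T2 follows (Rule 5).
Q32 and T2 hold, so W32 follows (Rule 8).
R21 and T39 hold, so T26 follows (Rule 12).
T39, T2, and W32 hold, so Q13 follows (Rule 11).
Q13: reached.
T39: reached.
T26: reached.
All 3 are reached.

3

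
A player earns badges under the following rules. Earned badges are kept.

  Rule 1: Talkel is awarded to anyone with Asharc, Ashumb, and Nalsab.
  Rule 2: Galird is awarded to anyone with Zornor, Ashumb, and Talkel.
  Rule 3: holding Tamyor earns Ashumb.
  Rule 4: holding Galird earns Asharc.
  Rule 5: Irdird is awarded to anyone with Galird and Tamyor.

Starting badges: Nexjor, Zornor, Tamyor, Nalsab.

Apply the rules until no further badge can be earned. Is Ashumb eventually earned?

With Tamyor, Ashumb is earned (Rule 3).

Yes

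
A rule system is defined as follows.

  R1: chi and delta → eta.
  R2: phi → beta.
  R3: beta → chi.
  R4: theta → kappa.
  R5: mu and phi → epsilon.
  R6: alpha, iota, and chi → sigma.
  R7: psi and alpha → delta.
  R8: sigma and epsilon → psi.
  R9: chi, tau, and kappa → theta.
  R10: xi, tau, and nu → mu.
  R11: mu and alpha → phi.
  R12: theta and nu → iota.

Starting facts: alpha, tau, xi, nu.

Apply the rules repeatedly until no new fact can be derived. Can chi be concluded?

Yes

xi, tau, and nu hold, so mu follows (R10).
From mu and alpha, R11 gives phi.
phi holds, so beta follows (R2).
beta holds, so chi follows (R3).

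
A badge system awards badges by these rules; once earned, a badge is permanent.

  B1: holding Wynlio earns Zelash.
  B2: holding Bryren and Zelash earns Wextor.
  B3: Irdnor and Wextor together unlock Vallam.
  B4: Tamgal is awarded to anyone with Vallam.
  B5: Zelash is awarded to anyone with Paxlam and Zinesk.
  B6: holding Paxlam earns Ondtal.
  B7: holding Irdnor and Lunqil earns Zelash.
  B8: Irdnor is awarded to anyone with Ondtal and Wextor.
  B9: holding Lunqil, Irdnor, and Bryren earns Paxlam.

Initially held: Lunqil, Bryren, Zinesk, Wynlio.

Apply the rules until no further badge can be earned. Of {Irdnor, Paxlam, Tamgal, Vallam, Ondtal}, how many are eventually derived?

0

Irdnor would need Ondtal and Wextor (B8), but Ondtal is never earned.
Paxlam would need Lunqil, Irdnor, and Bryren (B9), but Irdnor is never earned.
Tamgal would need Vallam (B4), but Vallam is never earned.
Vallam would need Irdnor and Wextor (B3), but Irdnor is never earned.
Ondtal would need Paxlam (B6), but Paxlam is never earned.
None of the 5 are reached.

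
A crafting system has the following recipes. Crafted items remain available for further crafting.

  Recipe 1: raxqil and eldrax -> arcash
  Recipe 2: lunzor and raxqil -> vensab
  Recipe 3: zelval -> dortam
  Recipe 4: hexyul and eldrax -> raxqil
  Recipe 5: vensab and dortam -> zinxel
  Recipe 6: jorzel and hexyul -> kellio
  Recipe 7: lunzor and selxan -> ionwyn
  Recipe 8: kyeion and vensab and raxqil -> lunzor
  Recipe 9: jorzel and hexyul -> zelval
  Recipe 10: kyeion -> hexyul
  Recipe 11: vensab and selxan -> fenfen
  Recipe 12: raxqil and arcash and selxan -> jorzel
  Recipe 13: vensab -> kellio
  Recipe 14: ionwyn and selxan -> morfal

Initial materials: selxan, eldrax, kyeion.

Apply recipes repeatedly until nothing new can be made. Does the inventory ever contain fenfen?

No

fenfen would need vensab and selxan (Recipe 11), but vensab is never obtained.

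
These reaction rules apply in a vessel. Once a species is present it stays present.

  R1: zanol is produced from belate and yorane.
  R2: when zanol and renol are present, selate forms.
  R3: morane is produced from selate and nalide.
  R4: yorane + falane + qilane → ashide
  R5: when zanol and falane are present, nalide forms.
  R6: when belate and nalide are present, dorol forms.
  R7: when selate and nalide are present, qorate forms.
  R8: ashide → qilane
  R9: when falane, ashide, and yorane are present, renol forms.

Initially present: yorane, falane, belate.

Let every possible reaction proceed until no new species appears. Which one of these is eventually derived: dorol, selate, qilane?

dorol

belate and yorane present → zanol forms (R1).
zanol and falane present → nalide forms (R5).
belate and nalide present → dorol forms (R6).
qilane would need ashide (R8), but ashide never forms. selate would need zanol and renol (R2), but renol never forms.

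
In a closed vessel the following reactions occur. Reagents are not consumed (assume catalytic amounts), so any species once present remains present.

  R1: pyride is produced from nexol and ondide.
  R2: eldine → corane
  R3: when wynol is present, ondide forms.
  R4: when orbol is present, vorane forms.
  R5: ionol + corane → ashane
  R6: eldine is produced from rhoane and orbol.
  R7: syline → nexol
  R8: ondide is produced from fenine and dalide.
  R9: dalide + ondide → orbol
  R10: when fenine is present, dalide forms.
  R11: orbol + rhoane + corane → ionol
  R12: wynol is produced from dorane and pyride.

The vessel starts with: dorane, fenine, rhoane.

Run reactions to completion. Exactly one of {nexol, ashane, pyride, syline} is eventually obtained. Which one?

ashane

fenine present → dalide forms (R10).
fenine and dalide present → ondide forms (R8).
dalide and ondide present → orbol forms (R9).
rhoane and orbol present → eldine forms (R6).
eldine present → corane forms (R2).
orbol, rhoane, and corane present → ionol forms (R11).
ionol and corane present → ashane forms (R5).
nexol would need syline (R7), but syline never forms. No rule produces syline, and it is not given. pyride would need nexol and ondide (R1), but nexol never forms.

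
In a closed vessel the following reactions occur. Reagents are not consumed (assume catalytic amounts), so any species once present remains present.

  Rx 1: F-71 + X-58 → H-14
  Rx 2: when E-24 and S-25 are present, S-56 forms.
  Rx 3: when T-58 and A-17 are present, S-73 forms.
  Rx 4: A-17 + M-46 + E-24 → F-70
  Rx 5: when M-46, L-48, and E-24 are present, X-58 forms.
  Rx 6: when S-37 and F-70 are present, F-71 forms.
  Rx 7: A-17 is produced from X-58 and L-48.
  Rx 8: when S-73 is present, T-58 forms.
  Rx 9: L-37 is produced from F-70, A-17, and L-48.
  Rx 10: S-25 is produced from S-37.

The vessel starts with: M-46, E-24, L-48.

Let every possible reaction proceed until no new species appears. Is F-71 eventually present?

F-71 would need S-37 and F-70 (Rx 6), but S-37 never forms.

No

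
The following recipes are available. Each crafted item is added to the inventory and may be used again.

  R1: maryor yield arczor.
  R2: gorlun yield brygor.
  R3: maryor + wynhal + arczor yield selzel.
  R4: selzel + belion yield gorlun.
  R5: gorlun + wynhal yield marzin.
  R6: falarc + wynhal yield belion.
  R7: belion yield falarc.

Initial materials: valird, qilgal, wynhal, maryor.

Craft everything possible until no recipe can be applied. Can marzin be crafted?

marzin would need gorlun and wynhal (R5), but gorlun is never obtained.

No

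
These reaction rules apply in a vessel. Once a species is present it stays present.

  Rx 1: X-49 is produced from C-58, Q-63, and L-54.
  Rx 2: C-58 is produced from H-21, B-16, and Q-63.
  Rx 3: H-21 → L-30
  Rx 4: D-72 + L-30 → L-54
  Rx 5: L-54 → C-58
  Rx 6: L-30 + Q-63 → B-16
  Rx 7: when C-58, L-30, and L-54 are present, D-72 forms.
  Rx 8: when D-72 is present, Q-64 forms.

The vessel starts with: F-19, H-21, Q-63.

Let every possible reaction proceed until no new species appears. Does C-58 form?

Yes

H-21 present → L-30 forms (Rx 3).
L-30 and Q-63 present → B-16 forms (Rx 6).
H-21, B-16, and Q-63 present → C-58 forms (Rx 2).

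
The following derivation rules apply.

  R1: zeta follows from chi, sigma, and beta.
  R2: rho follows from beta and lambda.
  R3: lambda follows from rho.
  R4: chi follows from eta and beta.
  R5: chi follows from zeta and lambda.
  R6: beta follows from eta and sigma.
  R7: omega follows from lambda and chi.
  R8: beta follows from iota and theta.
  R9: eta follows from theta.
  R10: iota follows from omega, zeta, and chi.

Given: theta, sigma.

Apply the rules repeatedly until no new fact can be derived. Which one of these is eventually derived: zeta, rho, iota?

zeta

theta holds, so eta follows (R9).
eta and sigma hold, so beta follows (R6).
eta and beta hold, so chi follows (R4).
From chi, sigma, and beta, R1 gives zeta.
iota would need omega, zeta, and chi (R10), but omega is never established. rho would need beta and lambda (R2), but lambda is never established.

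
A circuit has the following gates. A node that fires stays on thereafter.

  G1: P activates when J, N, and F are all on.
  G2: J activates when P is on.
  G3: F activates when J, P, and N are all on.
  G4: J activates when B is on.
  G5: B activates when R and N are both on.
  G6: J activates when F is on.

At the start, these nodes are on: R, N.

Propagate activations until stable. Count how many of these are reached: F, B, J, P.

G5: R and N on → B on.
B is on, so J activates (G4).
F would need J, P, and N (G3), but P never turns on.
B: reached.
J: reached.
P would need J, N, and F (G1), but F never turns on.
Reached: B and J — 2 of the 4.

2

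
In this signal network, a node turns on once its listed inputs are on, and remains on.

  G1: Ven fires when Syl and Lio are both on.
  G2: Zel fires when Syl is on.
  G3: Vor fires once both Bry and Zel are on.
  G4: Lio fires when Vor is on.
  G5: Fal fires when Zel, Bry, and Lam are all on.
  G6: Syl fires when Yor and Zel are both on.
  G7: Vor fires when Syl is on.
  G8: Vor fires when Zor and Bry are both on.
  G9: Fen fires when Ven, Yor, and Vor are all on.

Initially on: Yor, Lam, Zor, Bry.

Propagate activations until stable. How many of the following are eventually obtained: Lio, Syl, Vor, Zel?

Zor and Bry are on, so Vor fires (G8).
Vor is on, so Lio fires (G4).
Lio: reached.
Syl would need Yor and Zel (G6), but Zel never turns on.
Vor: reached.
Zel would need Syl (G2), but Syl never turns on.
Reached: Lio and Vor — 2 of the 4.

2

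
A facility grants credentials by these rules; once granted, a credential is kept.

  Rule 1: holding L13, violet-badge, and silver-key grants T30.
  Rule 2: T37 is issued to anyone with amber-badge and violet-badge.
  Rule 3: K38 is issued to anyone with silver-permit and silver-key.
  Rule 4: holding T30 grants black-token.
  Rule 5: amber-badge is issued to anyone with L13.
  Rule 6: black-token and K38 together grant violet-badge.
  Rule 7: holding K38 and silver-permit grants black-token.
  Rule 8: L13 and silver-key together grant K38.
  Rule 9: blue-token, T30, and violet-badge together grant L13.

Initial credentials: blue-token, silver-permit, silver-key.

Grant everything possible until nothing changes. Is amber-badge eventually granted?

amber-badge would need L13 (Rule 5), but L13 is never granted.

No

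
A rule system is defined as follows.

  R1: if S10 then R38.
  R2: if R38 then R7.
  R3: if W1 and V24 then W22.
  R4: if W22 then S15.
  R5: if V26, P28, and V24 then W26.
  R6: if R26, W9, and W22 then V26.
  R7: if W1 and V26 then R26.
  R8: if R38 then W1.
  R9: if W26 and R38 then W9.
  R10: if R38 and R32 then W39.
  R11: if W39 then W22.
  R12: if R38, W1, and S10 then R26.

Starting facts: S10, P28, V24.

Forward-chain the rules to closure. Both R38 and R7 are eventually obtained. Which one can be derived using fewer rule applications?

R38

R38: From S10, R1 gives R38. [1 rule application]
R7: From S10, R1 gives R38. R38 holds, so R7 follows (R2). [2 rule applications]
R38 needs fewer.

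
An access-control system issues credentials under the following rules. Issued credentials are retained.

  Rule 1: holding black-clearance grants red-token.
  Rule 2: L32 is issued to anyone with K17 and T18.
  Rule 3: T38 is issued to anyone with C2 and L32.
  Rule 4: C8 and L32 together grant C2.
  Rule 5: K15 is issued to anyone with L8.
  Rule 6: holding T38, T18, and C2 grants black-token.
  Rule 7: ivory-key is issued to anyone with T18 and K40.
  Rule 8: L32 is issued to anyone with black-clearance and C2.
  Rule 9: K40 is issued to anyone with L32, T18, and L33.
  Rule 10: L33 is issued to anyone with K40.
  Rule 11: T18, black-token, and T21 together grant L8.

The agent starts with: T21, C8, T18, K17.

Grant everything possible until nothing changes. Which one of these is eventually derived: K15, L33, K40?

Holding K17 and T18 grants L32 (Rule 2).
Holding C8 and L32 grants C2 (Rule 4).
Holding C2 and L32 grants T38 (Rule 3).
Holding T38, T18, and C2 grants black-token (Rule 6).
Holding T18, black-token, and T21 grants L8 (Rule 11).
Holding L8 grants K15 (Rule 5).
L33 would need K40 (Rule 10), but K40 is never granted. K40 would need L32, T18, and L33 (Rule 9), but L33 is never granted.

K15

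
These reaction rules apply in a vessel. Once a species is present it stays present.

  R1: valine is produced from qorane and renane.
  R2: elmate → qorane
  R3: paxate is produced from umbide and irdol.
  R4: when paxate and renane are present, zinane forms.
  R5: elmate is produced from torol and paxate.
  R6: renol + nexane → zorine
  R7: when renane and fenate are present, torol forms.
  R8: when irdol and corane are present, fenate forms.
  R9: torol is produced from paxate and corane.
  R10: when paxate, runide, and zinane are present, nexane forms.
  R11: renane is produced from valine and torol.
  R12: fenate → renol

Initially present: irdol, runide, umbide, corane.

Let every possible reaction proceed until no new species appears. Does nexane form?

No

nexane would need paxate, runide, and zinane (R10), but zinane never forms.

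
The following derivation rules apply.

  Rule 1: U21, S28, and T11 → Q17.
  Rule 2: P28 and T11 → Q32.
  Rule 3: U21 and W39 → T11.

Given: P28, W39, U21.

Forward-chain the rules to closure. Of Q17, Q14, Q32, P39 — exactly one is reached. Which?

From U21 and W39, Rule 3 gives T11.
From P28 and T11, Rule 2 gives Q32.
Q17 would need U21, S28, and T11 (Rule 1), but S28 is never established. No rule produces P39, and it is not given. No rule produces Q14, and it is not given.

Q32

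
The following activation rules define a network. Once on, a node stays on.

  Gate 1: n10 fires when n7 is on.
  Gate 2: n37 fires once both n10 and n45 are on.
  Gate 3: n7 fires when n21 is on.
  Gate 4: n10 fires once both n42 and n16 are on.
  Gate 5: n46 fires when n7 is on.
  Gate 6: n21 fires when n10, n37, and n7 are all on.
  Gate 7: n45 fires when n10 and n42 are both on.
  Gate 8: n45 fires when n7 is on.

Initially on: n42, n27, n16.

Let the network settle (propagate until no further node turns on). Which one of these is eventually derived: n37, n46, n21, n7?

n42 and n16 are on, so n10 fires (Gate 4).
Gate 7: n10 and n42 on → n45 on.
Gate 2: n10 and n45 on → n37 on.
n21 would need n10, n37, and n7 (Gate 6), but n7 never turns on. n7 would need n21 (Gate 3), but n21 never turns on. n46 would need n7 (Gate 5), but n7 never turns on.

n37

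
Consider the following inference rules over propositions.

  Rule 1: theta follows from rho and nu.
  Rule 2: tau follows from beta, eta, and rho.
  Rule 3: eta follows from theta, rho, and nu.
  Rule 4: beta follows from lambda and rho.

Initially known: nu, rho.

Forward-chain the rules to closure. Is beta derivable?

beta would need lambda and rho (Rule 4), but lambda is never established.

No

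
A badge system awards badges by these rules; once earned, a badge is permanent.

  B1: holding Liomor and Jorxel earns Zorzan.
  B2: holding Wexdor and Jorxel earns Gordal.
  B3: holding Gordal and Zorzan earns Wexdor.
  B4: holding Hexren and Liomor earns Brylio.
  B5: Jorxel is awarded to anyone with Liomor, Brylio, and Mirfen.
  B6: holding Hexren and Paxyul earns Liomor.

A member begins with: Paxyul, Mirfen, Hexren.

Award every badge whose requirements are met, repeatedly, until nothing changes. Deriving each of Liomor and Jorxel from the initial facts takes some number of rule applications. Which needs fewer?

Liomor: With Hexren and Paxyul, Liomor is earned (B6). [1 rule application]
Jorxel: With Hexren and Paxyul, Liomor is earned (B6). With Hexren and Liomor, Brylio is earned (B4). With Liomor, Brylio, and Mirfen, Jorxel is earned (B5). [3 rule applications]
Liomor needs fewer.

Liomor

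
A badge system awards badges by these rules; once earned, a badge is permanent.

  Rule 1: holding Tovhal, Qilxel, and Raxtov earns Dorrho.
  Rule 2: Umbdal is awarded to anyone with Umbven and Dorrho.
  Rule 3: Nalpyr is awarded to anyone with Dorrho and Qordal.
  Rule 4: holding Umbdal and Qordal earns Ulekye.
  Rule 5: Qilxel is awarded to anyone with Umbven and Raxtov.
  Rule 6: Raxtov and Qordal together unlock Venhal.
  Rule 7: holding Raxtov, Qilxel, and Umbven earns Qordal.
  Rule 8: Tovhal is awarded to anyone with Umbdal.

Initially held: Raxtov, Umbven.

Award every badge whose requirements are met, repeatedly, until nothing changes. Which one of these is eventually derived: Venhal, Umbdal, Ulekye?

With Umbven and Raxtov, Qilxel is earned (Rule 5).
With Raxtov, Qilxel, and Umbven, Qordal is earned (Rule 7).
With Raxtov and Qordal, Venhal is earned (Rule 6).
Ulekye would need Umbdal and Qordal (Rule 4), but Umbdal is never earned. Umbdal would need Umbven and Dorrho (Rule 2), but Dorrho is never earned.

Venhal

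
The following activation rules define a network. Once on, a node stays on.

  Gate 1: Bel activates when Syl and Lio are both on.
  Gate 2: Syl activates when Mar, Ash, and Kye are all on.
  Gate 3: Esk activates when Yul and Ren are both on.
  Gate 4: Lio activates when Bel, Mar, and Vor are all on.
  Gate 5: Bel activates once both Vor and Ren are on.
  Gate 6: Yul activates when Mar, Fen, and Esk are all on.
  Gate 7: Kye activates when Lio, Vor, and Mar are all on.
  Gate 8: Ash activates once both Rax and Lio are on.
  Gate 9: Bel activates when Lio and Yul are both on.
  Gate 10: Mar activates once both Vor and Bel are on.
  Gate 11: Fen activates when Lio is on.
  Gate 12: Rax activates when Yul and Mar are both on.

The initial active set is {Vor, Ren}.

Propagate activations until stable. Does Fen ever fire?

Yes

Gate 5: Vor and Ren on → Bel on.
Gate 10: Vor and Bel on → Mar on.
Gate 4: Bel, Mar, and Vor on → Lio on.
Gate 11: Lio on → Fen on.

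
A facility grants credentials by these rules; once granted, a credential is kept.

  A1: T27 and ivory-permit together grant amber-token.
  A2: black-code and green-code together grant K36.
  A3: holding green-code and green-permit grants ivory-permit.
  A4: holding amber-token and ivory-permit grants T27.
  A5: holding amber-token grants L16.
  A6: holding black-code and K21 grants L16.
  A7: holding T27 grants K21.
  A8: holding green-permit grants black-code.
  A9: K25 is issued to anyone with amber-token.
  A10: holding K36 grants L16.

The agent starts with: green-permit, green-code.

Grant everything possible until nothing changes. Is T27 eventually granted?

T27 would need amber-token and ivory-permit (A4), but amber-token is never granted.

No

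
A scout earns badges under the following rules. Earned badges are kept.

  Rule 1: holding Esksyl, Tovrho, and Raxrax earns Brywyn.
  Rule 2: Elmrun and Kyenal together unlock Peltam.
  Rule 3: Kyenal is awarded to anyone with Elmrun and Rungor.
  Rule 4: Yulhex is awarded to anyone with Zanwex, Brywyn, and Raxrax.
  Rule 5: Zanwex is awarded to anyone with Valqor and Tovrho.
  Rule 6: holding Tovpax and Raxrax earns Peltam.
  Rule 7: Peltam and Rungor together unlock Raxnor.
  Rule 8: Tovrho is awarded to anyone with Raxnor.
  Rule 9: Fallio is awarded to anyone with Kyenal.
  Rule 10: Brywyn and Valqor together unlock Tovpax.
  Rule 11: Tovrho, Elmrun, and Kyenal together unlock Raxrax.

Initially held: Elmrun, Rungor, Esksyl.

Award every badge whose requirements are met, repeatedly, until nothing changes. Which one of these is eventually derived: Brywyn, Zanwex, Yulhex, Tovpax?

With Elmrun and Rungor, Kyenal is earned (Rule 3).
With Elmrun and Kyenal, Peltam is earned (Rule 2).
With Peltam and Rungor, Raxnor is earned (Rule 7).
With Raxnor, Tovrho is earned (Rule 8).
With Tovrho, Elmrun, and Kyenal, Raxrax is earned (Rule 11).
With Esksyl, Tovrho, and Raxrax, Brywyn is earned (Rule 1).
Tovpax would need Brywyn and Valqor (Rule 10), but Valqor is never earned. Yulhex would need Zanwex, Brywyn, and Raxrax (Rule 4), but Zanwex is never earned. Zanwex would need Valqor and Tovrho (Rule 5), but Valqor is never earned.

Brywyn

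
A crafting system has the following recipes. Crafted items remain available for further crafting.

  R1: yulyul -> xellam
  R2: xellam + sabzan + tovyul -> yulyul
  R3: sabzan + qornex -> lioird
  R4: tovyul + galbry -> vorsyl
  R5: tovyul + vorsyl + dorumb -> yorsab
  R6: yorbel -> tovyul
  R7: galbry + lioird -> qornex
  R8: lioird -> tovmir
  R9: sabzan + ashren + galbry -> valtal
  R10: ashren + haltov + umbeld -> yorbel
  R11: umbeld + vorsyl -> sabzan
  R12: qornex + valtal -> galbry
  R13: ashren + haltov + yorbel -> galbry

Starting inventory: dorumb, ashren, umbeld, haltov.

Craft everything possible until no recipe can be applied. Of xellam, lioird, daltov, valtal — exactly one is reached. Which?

Using R10, ashren, haltov, and umbeld make yorbel.
ashren + haltov + yorbel -> galbry (R13).
yorbel -> tovyul (R6).
Using R4, tovyul and galbry make vorsyl.
umbeld + vorsyl -> sabzan (R11).
Using R9, sabzan, ashren, and galbry make valtal.
No rule produces daltov, and it is not given. lioird would need sabzan and qornex (R3), but qornex is never obtained. xellam would need yulyul (R1), but yulyul is never obtained.

valtal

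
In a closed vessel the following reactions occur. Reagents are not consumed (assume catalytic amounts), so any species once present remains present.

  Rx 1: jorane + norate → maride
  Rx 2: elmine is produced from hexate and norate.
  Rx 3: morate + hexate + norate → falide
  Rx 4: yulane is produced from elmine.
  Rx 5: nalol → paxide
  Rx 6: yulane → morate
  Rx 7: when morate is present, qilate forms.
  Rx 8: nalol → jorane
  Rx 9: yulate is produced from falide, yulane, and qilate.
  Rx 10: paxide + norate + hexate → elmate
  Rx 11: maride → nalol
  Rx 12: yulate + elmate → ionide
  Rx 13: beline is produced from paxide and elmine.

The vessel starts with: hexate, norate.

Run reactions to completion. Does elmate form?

elmate would need paxide, norate, and hexate (Rx 10), but paxide never forms.

No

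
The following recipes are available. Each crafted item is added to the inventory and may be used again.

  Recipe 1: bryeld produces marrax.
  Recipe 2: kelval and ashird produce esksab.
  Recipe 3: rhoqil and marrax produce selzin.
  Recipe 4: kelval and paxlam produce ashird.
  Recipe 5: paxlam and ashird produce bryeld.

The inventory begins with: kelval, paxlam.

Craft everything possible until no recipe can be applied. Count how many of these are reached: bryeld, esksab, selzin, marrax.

3

Using Recipe 4, kelval and paxlam make ashird.
Using Recipe 5, paxlam and ashird make bryeld.
Using Recipe 2, kelval and ashird make esksab.
Using Recipe 1, bryeld makes marrax.
bryeld: reached.
esksab: reached.
selzin would need rhoqil and marrax (Recipe 3), but rhoqil is never obtained.
marrax: reached.
Reached: bryeld, esksab, and marrax — 3 of the 4.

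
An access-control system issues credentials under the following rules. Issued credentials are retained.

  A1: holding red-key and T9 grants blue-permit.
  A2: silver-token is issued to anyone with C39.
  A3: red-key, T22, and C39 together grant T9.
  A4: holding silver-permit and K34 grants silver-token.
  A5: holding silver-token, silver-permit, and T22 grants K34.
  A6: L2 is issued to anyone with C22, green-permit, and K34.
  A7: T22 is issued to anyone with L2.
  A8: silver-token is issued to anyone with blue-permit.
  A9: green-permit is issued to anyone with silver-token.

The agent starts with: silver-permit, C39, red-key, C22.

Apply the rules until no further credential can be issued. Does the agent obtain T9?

No

T9 would need red-key, T22, and C39 (A3), but T22 is never granted.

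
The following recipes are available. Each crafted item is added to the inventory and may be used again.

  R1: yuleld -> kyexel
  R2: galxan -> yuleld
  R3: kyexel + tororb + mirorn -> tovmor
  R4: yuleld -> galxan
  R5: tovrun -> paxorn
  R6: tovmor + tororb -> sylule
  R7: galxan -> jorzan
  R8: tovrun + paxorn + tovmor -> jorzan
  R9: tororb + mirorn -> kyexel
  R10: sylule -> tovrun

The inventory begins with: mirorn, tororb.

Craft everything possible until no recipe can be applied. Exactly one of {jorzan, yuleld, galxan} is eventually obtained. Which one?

jorzan

Using R9, tororb and mirorn make kyexel.
kyexel + tororb + mirorn -> tovmor (R3).
Using R6, tovmor and tororb make sylule.
sylule -> tovrun (R10).
Using R5, tovrun makes paxorn.
Using R8, tovrun, paxorn, and tovmor make jorzan.
yuleld would need galxan (R2), but galxan is never obtained. galxan would need yuleld (R4), but yuleld is never obtained.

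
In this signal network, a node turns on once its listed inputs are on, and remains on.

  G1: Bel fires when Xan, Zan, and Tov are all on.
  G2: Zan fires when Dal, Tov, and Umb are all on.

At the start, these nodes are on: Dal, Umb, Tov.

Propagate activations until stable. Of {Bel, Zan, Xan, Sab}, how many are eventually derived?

1

G2: Dal, Tov, and Umb on → Zan on.
Bel would need Xan, Zan, and Tov (G1), but Xan never turns on.
Zan: reached.
No rule produces Xan, and it is not given.
No rule produces Sab, and it is not given.
Reached: Zan — 1 of the 4.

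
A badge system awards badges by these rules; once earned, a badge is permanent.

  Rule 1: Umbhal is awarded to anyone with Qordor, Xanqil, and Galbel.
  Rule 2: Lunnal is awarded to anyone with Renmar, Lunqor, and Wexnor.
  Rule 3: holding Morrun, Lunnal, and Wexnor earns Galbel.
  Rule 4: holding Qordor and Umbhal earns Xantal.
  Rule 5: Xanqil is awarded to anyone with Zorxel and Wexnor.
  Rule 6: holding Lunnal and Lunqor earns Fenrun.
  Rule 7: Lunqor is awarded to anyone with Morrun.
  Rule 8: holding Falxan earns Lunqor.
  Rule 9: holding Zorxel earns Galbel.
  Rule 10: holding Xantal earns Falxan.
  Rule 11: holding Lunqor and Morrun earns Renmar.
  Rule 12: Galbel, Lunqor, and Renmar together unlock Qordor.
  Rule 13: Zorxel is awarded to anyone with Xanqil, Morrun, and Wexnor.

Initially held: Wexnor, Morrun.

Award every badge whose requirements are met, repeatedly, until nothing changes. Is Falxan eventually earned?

No

Falxan would need Xantal (Rule 10), but Xantal is never earned.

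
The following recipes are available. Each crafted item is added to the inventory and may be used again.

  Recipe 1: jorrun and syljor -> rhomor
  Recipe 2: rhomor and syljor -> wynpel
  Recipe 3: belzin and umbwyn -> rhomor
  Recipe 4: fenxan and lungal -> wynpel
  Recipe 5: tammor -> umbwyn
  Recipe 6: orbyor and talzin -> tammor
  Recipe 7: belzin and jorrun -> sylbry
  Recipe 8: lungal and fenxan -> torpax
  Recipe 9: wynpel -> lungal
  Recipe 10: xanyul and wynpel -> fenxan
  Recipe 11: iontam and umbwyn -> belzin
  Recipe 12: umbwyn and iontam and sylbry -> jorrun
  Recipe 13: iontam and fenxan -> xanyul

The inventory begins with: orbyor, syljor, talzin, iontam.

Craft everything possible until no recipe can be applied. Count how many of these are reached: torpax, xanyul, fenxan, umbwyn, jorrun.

1

Using Recipe 6, orbyor and talzin make tammor.
tammor -> umbwyn (Recipe 5).
torpax would need lungal and fenxan (Recipe 8), but fenxan is never obtained.
xanyul would need iontam and fenxan (Recipe 13), but fenxan is never obtained.
fenxan would need xanyul and wynpel (Recipe 10), but xanyul is never obtained.
umbwyn: reached.
jorrun would need umbwyn, iontam, and sylbry (Recipe 12), but sylbry is never obtained.
Reached: umbwyn — 1 of the 5.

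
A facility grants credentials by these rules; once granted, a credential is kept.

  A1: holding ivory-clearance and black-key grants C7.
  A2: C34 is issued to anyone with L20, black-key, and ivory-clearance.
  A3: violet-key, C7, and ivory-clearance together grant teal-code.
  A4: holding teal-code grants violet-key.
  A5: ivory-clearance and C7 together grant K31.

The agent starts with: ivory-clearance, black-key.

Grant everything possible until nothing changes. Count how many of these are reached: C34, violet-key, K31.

Holding ivory-clearance and black-key grants C7 (A1).
Holding ivory-clearance and C7 grants K31 (A5).
C34 would need L20, black-key, and ivory-clearance (A2), but L20 is never granted.
violet-key would need teal-code (A4), but teal-code is never granted.
K31: reached.
Reached: K31 — 1 of the 3.

1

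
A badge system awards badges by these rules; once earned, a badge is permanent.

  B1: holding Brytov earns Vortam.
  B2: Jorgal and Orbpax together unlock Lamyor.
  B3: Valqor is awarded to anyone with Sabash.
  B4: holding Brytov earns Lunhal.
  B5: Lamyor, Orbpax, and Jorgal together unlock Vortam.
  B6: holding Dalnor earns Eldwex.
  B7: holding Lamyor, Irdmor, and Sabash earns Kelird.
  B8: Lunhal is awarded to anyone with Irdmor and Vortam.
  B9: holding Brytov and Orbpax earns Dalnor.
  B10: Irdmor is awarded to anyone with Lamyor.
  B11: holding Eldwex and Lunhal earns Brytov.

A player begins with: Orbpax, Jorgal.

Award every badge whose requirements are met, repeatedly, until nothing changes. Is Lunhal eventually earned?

With Jorgal and Orbpax, Lamyor is earned (B2).
With Lamyor, Orbpax, and Jorgal, Vortam is earned (B5).
With Lamyor, Irdmor is earned (B10).
With Irdmor and Vortam, Lunhal is earned (B8).

Yes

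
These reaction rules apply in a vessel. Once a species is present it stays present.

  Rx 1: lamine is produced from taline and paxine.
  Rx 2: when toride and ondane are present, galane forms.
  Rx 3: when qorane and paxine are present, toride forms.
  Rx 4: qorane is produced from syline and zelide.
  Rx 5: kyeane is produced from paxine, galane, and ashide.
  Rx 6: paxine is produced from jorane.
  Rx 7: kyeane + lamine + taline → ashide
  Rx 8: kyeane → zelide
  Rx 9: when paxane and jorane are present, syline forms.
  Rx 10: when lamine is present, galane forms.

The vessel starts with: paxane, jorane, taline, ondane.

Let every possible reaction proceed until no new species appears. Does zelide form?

zelide would need kyeane (Rx 8), but kyeane never forms.

No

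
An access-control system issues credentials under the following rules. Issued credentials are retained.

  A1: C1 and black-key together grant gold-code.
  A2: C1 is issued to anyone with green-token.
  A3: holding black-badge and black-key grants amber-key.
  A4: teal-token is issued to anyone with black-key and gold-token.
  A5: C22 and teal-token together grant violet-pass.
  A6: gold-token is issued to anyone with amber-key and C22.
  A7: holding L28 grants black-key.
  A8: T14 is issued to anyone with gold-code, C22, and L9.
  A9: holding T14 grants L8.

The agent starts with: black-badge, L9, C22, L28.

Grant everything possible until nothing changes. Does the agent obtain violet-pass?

Holding L28 grants black-key (A7).
Holding black-badge and black-key grants amber-key (A3).
Holding amber-key and C22 grants gold-token (A6).
Holding black-key and gold-token grants teal-token (A4).
Holding C22 and teal-token grants violet-pass (A5).

Yes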